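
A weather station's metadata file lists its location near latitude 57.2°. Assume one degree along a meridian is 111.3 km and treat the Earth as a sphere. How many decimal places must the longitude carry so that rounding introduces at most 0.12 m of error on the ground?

At 57.2° one degree of longitude covers 111300 × cos 57.2° ≈ 111300 × 0.5417 ≈ 60292.1 m.
Rounding to N decimal places gives at most 0.5 × 10⁻ᴺ degrees of error, i.e. 0.5 × 10⁻ᴺ × 60292.1 m.
Need 0.5 × 60292.1 × 10⁻ᴺ ≤ 0.12 → 10⁻ᴺ ≤ 3.981e-06, so N ≥ 5.40.
N = 5 would give 0.301 m (too coarse); N = 6 gives 0.0301 m ≤ 0.12 m.

6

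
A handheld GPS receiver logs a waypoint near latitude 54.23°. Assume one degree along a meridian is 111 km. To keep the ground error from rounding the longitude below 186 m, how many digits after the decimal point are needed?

3

At 54.23° one degree of longitude covers 111000 × cos 54.23° ≈ 111000 × 0.5845 ≈ 64883.2 m.
N decimal places → at most half a unit in the last place, 0.5 × 10⁻ᴺ° = 64883.2/2 × 10⁻ᴺ m.
Need 0.5 × 64883.2 × 10⁻ᴺ ≤ 186 → 10⁻ᴺ ≤ 5.733e-03, so N ≥ 2.24.
N = 2 would give 324 m (too coarse); N = 3 gives 32.4 m ≤ 186 m.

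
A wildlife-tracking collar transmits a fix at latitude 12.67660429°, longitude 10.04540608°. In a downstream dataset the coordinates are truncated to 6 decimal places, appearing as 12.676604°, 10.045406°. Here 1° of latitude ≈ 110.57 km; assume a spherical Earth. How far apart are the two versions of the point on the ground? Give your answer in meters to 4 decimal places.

0.0332 meters

Δlat = 12.67660429 − 12.676604 = +0.00000029°; Δlon = 10.04540608 − 10.045406 = +0.00000008°.
North–south shift: 0.00000029 × 110570 = 0.0320653 m.
E–W at 12.6766°: 0.00000008° × 110570 × cos 12.6766° = 0.00000008 × 110570 × 0.9756 ≈ 0.00862998 m.
Distance: √(0.0320653² + 0.00862998²) ≈ 0.0332063 m.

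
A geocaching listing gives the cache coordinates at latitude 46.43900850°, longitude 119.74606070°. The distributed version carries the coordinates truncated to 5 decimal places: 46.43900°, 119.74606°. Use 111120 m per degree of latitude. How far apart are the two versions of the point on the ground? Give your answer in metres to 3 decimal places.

0.946 metres

The latitude changed by +0.00000850° and the longitude by +0.00000070°.
North–south shift: 0.00000850 × 111120 = 0.94452 m.
E–W at 46.439°: 0.00000070° × 111120 × cos 46.439° = 0.00000070 × 111120 × 0.6891 ≈ 0.053603 m.
Combined displacement = (0.94452² + 0.053603²)^½ ≈ 0.94604 m.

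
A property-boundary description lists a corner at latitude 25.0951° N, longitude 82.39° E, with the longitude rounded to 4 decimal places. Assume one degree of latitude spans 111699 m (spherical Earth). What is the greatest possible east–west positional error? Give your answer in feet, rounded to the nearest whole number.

Rounding to 4 decimal places leaves the longitude within ±5e-05° of the true value.
At latitude 25.0951° a degree of longitude spans 111699 m × cos 25.0951° = 111699 × 0.9056 ≈ 101155 m.
East–west error: 5e-05° × 101155 m/° ≈ 5.05776 m.
Converting: 5.05776 m × 3.2808 ft/m ≈ 16.594 ft.

17 feet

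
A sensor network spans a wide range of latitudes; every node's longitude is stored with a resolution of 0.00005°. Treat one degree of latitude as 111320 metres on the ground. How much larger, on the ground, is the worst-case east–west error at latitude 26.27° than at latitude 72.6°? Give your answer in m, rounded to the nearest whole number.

With a 0.00005° grid the true value lies within half a step, ±0.00005°/2 = ±2.5e-05°, of the stored one.
Error at 26.27° = 2.5e-05° × 111320 × cos 26.27° ≈ 2.783 × 0.8967 = 2.4956 m.
Error at 72.6° = 2.5e-05° × 111320 × cos 72.6° ≈ 2.783 × 0.2990 = 0.83223 m.
So the lower-latitude error exceeds the higher by 2.4956 − 0.83223 = 1.6633 m.

2 m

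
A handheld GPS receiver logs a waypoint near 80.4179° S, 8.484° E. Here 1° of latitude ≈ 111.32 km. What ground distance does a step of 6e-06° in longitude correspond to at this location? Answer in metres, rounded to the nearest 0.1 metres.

0.1 metres

6e-06° of longitude at 80.4179° is 6e-06 × 111320 × cos 80.4179° ≈ 6e-06 × 18530.4 = 0.111182 m.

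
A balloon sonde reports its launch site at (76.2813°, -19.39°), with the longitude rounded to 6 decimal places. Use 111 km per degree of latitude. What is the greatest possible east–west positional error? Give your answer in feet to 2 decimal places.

Rounding to 6 decimal places leaves the longitude within ±5e-07° of the true value.
Parallels shrink by cos φ, so at 76.2813° a degree of longitude is 111000 × 0.2372 ≈ 26324.2 m.
Maximum E–W displacement: 5e-07 × 26324.2 = 0.0131621 m.
Converting: 0.0131621 m × 3.2808 ft/m ≈ 0.043183 ft.

0.04 feet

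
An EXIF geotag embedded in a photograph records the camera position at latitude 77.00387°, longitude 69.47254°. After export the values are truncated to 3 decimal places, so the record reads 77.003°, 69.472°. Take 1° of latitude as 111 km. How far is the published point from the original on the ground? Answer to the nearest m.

The latitude changed by +0.00087° and the longitude by +0.00054°.
North–south shift: 0.00087 × 111000 = 96.57 m.
East–west at this latitude: 0.00054° × 111000 × cos 77.003° ≈ 0.00054 × 24963.9 = 13.4805 m.
Distance: √(96.57² + 13.4805²) ≈ 97.5064 m.

98 m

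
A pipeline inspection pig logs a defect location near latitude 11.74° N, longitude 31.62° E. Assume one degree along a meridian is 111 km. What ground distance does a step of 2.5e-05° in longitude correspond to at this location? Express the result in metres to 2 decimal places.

At 11.74° a degree of longitude is 111000 × cos 11.74° ≈ 108678 m, so 2.5e-05° corresponds to 2.71695 m.

2.72 metres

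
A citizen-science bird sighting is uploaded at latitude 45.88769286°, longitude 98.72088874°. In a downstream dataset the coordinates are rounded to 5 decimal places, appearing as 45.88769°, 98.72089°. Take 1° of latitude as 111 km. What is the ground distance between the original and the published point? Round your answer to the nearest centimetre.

Δlat = 45.88769286 − 45.88769 = +0.00000286°; Δlon = 98.72088874 − 98.72089 = -0.00000126°.
North–south shift: 0.00000286 × 111000 = 0.31746 m.
E–W at 45.8877°: -0.00000126° × 111000 × cos 45.8877° = -0.00000126 × 111000 × 0.6961 ≈ -0.0973519 m.
Distance: √(0.31746² + 0.0973519²) ≈ 0.332052 m.
That is 0.332052 m = 33.205 cm.

33 centimetres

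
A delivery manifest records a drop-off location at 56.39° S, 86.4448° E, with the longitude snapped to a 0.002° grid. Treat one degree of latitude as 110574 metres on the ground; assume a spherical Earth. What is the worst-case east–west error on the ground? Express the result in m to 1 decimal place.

61.2 m

With a 0.002° grid the true value lies within half a step, ±0.002°/2 = ±0.001°, of the stored one.
At latitude 56.39° a degree of longitude spans 110574 m × cos 56.39° = 110574 × 0.5535 ≈ 61206.8 m.
So at most 0.001° × 61206.8 ≈ 61.2068 m east–west.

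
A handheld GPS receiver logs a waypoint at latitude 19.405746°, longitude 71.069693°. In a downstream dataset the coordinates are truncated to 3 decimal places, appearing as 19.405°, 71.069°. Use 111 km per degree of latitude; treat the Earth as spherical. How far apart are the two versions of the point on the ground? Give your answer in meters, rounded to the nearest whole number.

The latitude changed by +0.000746° and the longitude by +0.000693°.
N–S: 0.000746° × 111000 m/° = 82.806 m.
East–west at this latitude: 0.000693° × 111000 × cos 19.405° ≈ 0.000693 × 104694 = 72.5533 m.
Combined displacement = (82.806² + 72.5533²)^½ ≈ 110.095 m.

110 meters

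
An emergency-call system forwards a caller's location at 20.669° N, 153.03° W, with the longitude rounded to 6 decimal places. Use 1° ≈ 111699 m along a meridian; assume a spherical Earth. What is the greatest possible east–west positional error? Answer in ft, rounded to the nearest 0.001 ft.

Rounding to 6 decimal places leaves the longitude within ±5e-07° of the true value.
At latitude 20.669° a degree of longitude spans 111699 m × cos 20.669° = 111699 × 0.9356 ≈ 104510 m.
East–west error: 5e-07° × 104510 m/° ≈ 0.0522548 m.
Converting: 0.0522548 m × 3.2808 ft/m ≈ 0.17144 ft.

0.171 ft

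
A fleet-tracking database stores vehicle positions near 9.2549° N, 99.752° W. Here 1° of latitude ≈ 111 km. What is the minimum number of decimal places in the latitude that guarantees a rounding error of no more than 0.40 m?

One degree of latitude covers 111000 m.
With N decimal places the half-ulp bound is 0.5·10⁻ᴺ°, or 0.5·10⁻ᴺ × 111000 m on the ground.
Need 0.5 × 111000 × 10⁻ᴺ ≤ 0.40 → 10⁻ᴺ ≤ 7.207e-06, so N ≥ 5.14.
At 5 places the error can reach 0.555 m, but 6 places keeps it to 0.0555 m.

6 decimal places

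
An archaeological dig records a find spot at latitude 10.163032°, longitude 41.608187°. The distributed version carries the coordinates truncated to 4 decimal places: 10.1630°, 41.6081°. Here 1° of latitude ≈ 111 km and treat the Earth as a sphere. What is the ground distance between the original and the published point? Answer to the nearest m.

10 m

Δlat = 10.163032 − 10.1630 = +0.000032°; Δlon = 41.608187 − 41.6081 = +0.000087°.
N–S: 0.000032° × 111000 m/° = 3.552 m.
E–W at 10.163°: 0.000087° × 111000 × cos 10.163° = 0.000087 × 111000 × 0.9843 ≈ 9.50548 m.
Distance: √(3.552² + 9.50548²) ≈ 10.1475 m.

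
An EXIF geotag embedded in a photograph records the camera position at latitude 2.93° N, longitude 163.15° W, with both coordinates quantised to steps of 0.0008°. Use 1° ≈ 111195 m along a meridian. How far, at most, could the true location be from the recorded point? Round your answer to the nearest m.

With a 0.0008° grid the true value lies within half a step, ±0.0008°/2 = ±0.0004°, of the stored one.
North–south component: 0.0004° × 111195 = 44.478 m.
E–W at 2.93°: 0.0004° × 111195 × cos 2.93° = 0.0004 × 111195 × 0.9987 ≈ 44.4199 m.
The two errors are perpendicular, so the maximum displacement is √(44.478² + 44.4199²) ≈ 62.8603 m.

63 m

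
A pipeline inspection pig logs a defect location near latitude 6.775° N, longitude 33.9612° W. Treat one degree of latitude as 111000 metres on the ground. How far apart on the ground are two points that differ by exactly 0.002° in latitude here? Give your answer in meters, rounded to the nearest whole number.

0.002° × 111000 m/° = 222 m.

222 meters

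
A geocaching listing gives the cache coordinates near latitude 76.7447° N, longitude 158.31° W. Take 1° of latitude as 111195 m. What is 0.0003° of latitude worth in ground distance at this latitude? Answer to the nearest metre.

33 metres

Along a meridian 0.0003° is 0.0003 × 111195 = 33.3585 m.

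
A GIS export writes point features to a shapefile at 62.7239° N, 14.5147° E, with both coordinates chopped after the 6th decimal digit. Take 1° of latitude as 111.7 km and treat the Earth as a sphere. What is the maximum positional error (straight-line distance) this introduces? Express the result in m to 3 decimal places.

Truncating at 6 decimal places can drop up to a full unit in the last place, so each coordinate may be off by as much as 1e-06°.
N–S: 1e-06° × 111700 m/° = 0.1117 m.
E–W at 62.7239°: 1e-06° × 111700 × cos 62.7239° = 1e-06 × 111700 × 0.4583 ≈ 0.0511897 m.
The two errors are perpendicular, so the maximum displacement is √(0.1117² + 0.0511897²) ≈ 0.122871 m.

0.123 m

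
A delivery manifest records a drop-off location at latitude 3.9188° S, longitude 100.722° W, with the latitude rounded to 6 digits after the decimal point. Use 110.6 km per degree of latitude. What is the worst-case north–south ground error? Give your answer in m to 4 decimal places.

Rounding to 6 decimal places leaves the latitude within ±5e-07° of the true value.
So the N–S error is at most 5e-07 × 110600 = 0.0553 m.

0.0553 m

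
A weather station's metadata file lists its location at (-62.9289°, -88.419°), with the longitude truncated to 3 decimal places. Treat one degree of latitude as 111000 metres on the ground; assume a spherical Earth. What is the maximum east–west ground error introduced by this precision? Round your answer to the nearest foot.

166 feet

Truncating at 3 decimal places can drop up to a full unit in the last place, so the longitude may be off by as much as 0.001°.
At latitude 62.9289° a degree of longitude spans 111000 m × cos 62.9289° = 111000 × 0.4551 ≈ 50515.6 m.
East–west error: 0.001° × 50515.6 m/° ≈ 50.5156 m.
Converting: 50.5156 m × 3.2808 ft/m ≈ 165.73 ft.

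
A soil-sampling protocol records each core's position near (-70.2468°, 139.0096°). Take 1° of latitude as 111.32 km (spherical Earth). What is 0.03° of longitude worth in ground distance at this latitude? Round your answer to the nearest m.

0.03° of longitude at 70.2468° is 0.03 × 111320 × cos 70.2468° ≈ 0.03 × 37622.7 = 1128.68 m.

1129 m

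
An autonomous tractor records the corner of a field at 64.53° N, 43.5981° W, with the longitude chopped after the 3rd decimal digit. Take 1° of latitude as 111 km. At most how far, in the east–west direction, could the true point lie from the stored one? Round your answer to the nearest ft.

157 ft

Truncating at 3 decimal places can drop up to a full unit in the last place, so the longitude may be off by as much as 0.001°.
Parallels shrink by cos φ, so at 64.53° a degree of longitude is 111000 × 0.4300 ≈ 47734.3 m.
East–west error: 0.001° × 47734.3 m/° ≈ 47.7343 m.
In feet: 47.7343 m ÷ 0.3048 ≈ 156.61 ft.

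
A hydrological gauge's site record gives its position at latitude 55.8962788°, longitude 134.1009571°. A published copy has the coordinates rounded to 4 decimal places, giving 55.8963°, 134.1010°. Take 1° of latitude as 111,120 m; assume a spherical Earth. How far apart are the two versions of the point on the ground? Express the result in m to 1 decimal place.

The latitude changed by -0.0000212° and the longitude by -0.0000429°.
North–south shift: -0.0000212 × 111120 = -2.35574 m.
E–W at 55.8963°: -0.0000429° × 111120 × cos 55.8963° = -0.0000429 × 111120 × 0.5607 ≈ -2.67285 m.
Hypotenuse of the two orthogonal shifts: √(2.35574² + 2.67285²) = 3.56281 m.

3.6 m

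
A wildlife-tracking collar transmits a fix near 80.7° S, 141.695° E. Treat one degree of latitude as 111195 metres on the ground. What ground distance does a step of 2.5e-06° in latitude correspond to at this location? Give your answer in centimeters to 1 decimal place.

27.8 centimeters

Along a meridian 2.5e-06° is 2.5e-06 × 111195 = 0.277987 m.
That is 0.277987 m = 27.799 cm.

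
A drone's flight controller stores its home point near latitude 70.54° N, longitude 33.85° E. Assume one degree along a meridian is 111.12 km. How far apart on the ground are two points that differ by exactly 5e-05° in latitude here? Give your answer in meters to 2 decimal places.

5.56 meters

Along a meridian 5e-05° is 5e-05 × 111120 = 5.556 m.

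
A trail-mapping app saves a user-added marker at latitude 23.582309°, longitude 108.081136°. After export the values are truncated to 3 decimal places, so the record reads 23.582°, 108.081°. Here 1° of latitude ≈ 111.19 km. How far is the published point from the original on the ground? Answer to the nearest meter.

37 meters

The latitude changed by +0.000309° and the longitude by +0.000136°.
N–S: 0.000309° × 111190 m/° = 34.3577 m.
E–W at 23.582°: 0.000136° × 111190 × cos 23.582° = 0.000136 × 111190 × 0.9165 ≈ 13.859 m.
Combined displacement = (34.3577² + 13.859²)^½ ≈ 37.0476 m.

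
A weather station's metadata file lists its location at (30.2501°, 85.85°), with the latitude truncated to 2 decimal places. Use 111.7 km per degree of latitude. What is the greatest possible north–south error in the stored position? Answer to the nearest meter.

1117 meters

Truncating at 2 decimal places can drop up to a full unit in the last place, so the latitude may be off by as much as 0.01°.
North–south distance: 0.01° × 111700 m/° = 1117 m.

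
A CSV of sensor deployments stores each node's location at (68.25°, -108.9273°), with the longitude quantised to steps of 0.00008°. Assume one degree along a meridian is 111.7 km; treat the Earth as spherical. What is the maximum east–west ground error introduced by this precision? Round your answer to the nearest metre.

With a 0.00008° grid the true value lies within half a step, ±0.00008°/2 = ±4e-05°, of the stored one.
Parallels shrink by cos φ, so at 68.25° a degree of longitude is 111700 × 0.3706 ≈ 41391.3 m.
Maximum E–W displacement: 4e-05 × 41391.3 = 1.65565 m.

2 metres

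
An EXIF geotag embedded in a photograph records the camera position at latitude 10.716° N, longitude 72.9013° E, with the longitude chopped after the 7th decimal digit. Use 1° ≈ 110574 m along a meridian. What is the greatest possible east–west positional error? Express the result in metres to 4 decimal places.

0.0109 metres

Truncating at 7 decimal places can drop up to a full unit in the last place, so the longitude may be off by as much as 1e-07°.
Parallels shrink by cos φ, so at 10.716° a degree of longitude is 110574 × 0.9826 ≈ 108646 m.
Maximum E–W displacement: 1e-07 × 108646 = 0.0108646 m.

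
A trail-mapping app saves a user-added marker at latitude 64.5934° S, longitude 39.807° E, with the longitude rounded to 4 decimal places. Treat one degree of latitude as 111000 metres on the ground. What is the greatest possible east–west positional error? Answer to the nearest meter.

2 meters

Rounding to 4 decimal places leaves the longitude within ±5e-05° of the true value.
One degree of longitude at 64.5934° is 111000 × cos 64.5934° ≈ 111000 × 0.4290 = 47623.3 m.
So at most 5e-05° × 47623.3 ≈ 2.38117 m east–west.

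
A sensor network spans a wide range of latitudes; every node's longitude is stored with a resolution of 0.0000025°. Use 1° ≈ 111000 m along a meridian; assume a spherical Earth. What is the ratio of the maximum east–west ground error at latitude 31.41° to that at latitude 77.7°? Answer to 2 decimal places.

4.01

With a 0.0000025° grid the true value lies within half a step, ±0.0000025°/2 = ±1.25e-06°, of the stored one.
Error at 31.41° = 1.25e-06° × 111000 × cos 31.41° ≈ 0.13875 × 0.8535 = 0.11842 m.
At 77.7°: 1.25e-06° × 111000 × cos 77.7° = 1.25e-06 × 111000 × 0.2130 ≈ 0.029558 m.
The ratio reduces to cos 31.41° / cos 77.7° = 0.8535/0.2130 ≈ 4.0063.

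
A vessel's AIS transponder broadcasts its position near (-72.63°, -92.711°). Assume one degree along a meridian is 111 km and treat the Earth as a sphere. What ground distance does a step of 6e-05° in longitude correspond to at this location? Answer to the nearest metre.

One degree of longitude here spans 111000 × cos 72.63° = 111000 × 0.2985 ≈ 33138.1 m; 6e-05° of that is 1.98828 m.

2 metres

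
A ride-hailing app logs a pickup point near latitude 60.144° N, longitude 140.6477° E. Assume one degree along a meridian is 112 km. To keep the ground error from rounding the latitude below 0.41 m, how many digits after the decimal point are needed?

6

One degree of latitude covers 112000 m.
With N decimal places the half-ulp bound is 0.5·10⁻ᴺ°, or 0.5·10⁻ᴺ × 112000 m on the ground.
Setting 56000 × 10⁻ᴺ ≤ 0.41 gives 10ᴺ ≥ 1.366e+05, i.e. N ≥ 5.14.
So 6 decimal places suffice (0.056 m); 5 would allow up to 0.56 m.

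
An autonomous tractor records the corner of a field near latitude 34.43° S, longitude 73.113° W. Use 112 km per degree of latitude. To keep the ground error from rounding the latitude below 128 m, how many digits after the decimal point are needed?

One degree of latitude covers 112000 m.
N decimal places → at most half a unit in the last place, 0.5 × 10⁻ᴺ° = 112000/2 × 10⁻ᴺ m.
Setting 56000 × 10⁻ᴺ ≤ 128 gives 10ᴺ ≥ 437.5, i.e. N ≥ 2.64.
So 3 decimal places suffice (56 m); 2 would allow up to 560 m.

3 decimal places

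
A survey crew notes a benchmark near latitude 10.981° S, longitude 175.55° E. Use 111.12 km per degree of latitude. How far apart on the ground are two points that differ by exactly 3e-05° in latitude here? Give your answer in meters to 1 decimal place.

3.3 meters

Along a meridian 3e-05° is 3e-05 × 111120 = 3.3336 m.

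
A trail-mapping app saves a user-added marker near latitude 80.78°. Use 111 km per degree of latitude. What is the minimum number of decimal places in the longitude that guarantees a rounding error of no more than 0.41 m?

5 decimal places

At 80.78° one degree of longitude covers 111000 × cos 80.78° ≈ 111000 × 0.1602 ≈ 17785.1 m.
With N decimal places the half-ulp bound is 0.5·10⁻ᴺ°, or 0.5·10⁻ᴺ × 17785.1 m on the ground.
Setting 8892.53 × 10⁻ᴺ ≤ 0.41 gives 10ᴺ ≥ 2.169e+04, i.e. N ≥ 4.34.
N = 4 would give 0.889 m (too coarse); N = 5 gives 0.0889 m ≤ 0.41 m.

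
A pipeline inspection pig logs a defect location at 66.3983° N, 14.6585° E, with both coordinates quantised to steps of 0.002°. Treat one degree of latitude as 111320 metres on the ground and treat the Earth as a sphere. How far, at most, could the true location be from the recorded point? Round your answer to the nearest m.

120 m

With a 0.002° grid the true value lies within half a step, ±0.002°/2 = ±0.001°, of the stored one.
Latitude error → 0.001 × 111320 = 111.32 m along the meridian.
E–W at 66.3983°: 0.001° × 111320 × cos 66.3983° = 0.001 × 111320 × 0.4004 ≈ 44.5699 m.
Worst case both components are at the extreme and orthogonal: √(111.32² + 44.5699²) ≈ 119.911 m.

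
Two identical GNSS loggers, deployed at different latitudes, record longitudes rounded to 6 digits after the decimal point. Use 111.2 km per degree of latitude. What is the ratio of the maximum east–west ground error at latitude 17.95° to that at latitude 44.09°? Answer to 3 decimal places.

1.325

Rounding to 6 decimal places leaves the longitude within ±5e-07° of the true value.
At 17.95°: 5e-07° × 111200 × cos 17.95° = 5e-07 × 111200 × 0.9513 ≈ 0.052894 m.
At 44.09°: 5e-07° × 111200 × cos 44.09° = 5e-07 × 111200 × 0.7182 ≈ 0.039935 m.
The ratio reduces to cos 17.95° / cos 44.09° = 0.9513/0.7182 ≈ 1.3245.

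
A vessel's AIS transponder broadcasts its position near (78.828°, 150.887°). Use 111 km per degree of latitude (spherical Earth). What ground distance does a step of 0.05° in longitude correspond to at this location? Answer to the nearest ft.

3528 ft

0.05° of longitude at 78.828° is 0.05 × 111000 × cos 78.828° ≈ 0.05 × 21506.8 = 1075.34 m.
Converting: 1075.34 m × 3.2808 ft/m ≈ 3528 ft.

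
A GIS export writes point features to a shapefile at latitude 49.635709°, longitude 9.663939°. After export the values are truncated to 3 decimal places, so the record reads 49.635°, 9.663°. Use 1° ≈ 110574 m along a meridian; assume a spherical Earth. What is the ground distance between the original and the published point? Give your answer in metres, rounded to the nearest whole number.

103 metres

The latitude changed by +0.000709° and the longitude by +0.000939°.
North–south shift: 0.000709 × 110574 = 78.397 m.
East–west at this latitude: 0.000939° × 110574 × cos 49.635° ≈ 0.000939 × 71613.8 = 67.2453 m.
Combined displacement = (78.397² + 67.2453²)^½ ≈ 103.286 m.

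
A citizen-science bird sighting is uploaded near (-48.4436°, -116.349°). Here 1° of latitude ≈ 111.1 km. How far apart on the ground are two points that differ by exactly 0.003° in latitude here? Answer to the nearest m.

333 m

0.003° × 111100 m/° = 333.3 m.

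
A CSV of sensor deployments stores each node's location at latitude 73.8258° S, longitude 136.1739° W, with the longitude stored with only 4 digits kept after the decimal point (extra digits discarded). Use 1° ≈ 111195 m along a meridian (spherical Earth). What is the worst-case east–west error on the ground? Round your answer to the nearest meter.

Truncating at 4 decimal places can drop up to a full unit in the last place, so the longitude may be off by as much as 0.0001°.
One degree of longitude at 73.8258° is 111195 × cos 73.8258° ≈ 111195 × 0.2786 = 30974.3 m.
So at most 0.0001° × 30974.3 ≈ 3.09743 m east–west.

3 meters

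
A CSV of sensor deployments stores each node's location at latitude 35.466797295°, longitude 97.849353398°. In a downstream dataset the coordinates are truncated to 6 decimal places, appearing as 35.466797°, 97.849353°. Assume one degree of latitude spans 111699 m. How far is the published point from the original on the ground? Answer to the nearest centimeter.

The latitude changed by +0.000000295° and the longitude by +0.000000398°.
N–S: 0.000000295° × 111699 m/° = 0.0329512 m.
East–west at this latitude: 0.000000398° × 111699 × cos 35.4668° ≈ 0.000000398 × 90973.5 = 0.0362074 m.
Hypotenuse of the two orthogonal shifts: √(0.0329512² + 0.0362074²) = 0.0489567 m.
That is 0.0489567 m = 4.8957 cm.

5 centimeters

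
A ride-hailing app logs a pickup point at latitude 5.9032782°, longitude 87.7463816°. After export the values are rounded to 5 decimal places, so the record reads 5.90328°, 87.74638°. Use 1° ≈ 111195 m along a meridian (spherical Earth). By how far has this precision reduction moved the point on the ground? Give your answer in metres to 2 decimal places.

The latitude changed by -0.0000018° and the longitude by +0.0000016°.
North–south shift: -0.0000018 × 111195 = -0.200151 m.
E–W at 5.90328°: 0.0000016° × 111195 × cos 5.90328° = 0.0000016 × 111195 × 0.9947 ≈ 0.176969 m.
Combined displacement = (0.200151² + 0.176969²)^½ ≈ 0.267167 m.

0.27 metres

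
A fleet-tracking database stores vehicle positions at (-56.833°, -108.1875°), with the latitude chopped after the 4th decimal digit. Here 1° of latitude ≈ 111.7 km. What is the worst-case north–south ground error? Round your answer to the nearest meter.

11 meters

Truncating at 4 decimal places can drop up to a full unit in the last place, so the latitude may be off by as much as 0.0001°.
Along the meridian that is 0.0001° × 111700 m/° = 11.17 m.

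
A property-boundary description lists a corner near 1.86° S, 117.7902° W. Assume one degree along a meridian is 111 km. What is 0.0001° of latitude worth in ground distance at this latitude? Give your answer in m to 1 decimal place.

Along a meridian 0.0001° is 0.0001 × 111000 = 11.1 m.

11.1 m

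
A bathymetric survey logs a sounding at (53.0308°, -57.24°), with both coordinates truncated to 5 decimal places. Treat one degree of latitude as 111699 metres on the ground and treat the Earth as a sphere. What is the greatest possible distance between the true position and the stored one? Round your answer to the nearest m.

Truncating at 5 decimal places can drop up to a full unit in the last place, so each coordinate may be off by as much as 1e-05°.
N–S: 1e-05° × 111699 m/° = 1.11699 m.
East–west component at 53.0308°: 1e-05° × 111699 × cos 53.0308° ≈ 1e-05 × 67174.2 ≈ 0.671742 m.
The two errors are perpendicular, so the maximum displacement is √(1.11699² + 0.671742²) ≈ 1.30342 m.

1 m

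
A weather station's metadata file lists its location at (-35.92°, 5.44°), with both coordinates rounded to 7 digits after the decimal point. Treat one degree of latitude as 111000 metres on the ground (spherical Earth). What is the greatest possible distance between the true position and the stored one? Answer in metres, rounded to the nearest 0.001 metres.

Rounding to 7 decimal places leaves each coordinate within ±5e-08° of the true value.
Latitude error → 5e-08 × 111000 = 0.00555 m along the meridian.
E–W at 35.92°: 5e-08° × 111000 × cos 35.92° = 5e-08 × 111000 × 0.8098 ≈ 0.00449459 m.
Combining orthogonally: (0.00555² + 0.00449459²)^½ ≈ 0.0071417 m.

0.007 metres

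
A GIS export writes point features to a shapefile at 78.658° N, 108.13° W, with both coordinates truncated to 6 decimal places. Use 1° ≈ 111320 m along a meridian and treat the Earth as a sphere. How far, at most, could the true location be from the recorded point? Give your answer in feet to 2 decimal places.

0.37 feet

Truncating at 6 decimal places can drop up to a full unit in the last place, so each coordinate may be off by as much as 1e-06°.
North–south component: 1e-06° × 111320 = 0.11132 m.
Longitude error → 1e-06 × 111320 × cos 78.658° = 1e-06 × 111320 × 0.1967 ≈ 0.0218927 m.
Combining orthogonally: (0.11132² + 0.0218927²)^½ ≈ 0.113452 m.
Converting: 0.113452 m × 3.2808 ft/m ≈ 0.37222 ft.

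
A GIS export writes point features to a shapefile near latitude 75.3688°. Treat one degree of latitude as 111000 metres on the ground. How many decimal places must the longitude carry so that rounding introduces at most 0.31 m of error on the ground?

At 75.3688° one degree of longitude covers 111000 × cos 75.3688° ≈ 111000 × 0.2526 ≈ 28038.2 m.
Rounding to N decimal places gives at most 0.5 × 10⁻ᴺ degrees of error, i.e. 0.5 × 10⁻ᴺ × 28038.2 m.
Need 0.5 × 28038.2 × 10⁻ᴺ ≤ 0.31 → 10⁻ᴺ ≤ 2.211e-05, so N ≥ 4.66.
So 5 decimal places suffice (0.14 m); 4 would allow up to 1.4 m.

5 decimal places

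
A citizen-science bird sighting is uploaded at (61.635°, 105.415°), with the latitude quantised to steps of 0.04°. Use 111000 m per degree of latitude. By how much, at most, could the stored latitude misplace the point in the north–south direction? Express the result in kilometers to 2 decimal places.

2.22 kilometers

With a 0.04° grid the true value lies within half a step, ±0.04°/2 = ±0.02°, of the stored one.
So the N–S error is at most 0.02 × 111000 = 2220 m.
That is 2220 m = 2.22 km.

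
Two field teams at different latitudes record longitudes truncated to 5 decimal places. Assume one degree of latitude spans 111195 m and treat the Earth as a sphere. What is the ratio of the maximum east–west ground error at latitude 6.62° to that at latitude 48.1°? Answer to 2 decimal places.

Truncating at 5 decimal places can drop up to a full unit in the last place, so the longitude may be off by as much as 1e-05°.
At 6.62°: 1e-05° × 111195 × cos 6.62° = 1e-05 × 111195 × 0.9933 ≈ 1.1045 m.
Error at 48.1° = 1e-05° × 111195 × cos 48.1° ≈ 1.1119 × 0.6678 = 0.7426 m.
Ratio: 1.1045 / 0.7426 = cos 6.62° / cos 48.1° ≈ 1.4874.

1.49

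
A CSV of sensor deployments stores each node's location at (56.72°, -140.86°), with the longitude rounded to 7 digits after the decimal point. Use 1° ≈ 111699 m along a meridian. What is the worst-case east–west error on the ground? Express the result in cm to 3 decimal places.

Rounding to 7 decimal places leaves the longitude within ±5e-08° of the true value.
At latitude 56.72° a degree of longitude spans 111699 m × cos 56.72° = 111699 × 0.5487 ≈ 61292.7 m.
Maximum E–W displacement: 5e-08 × 61292.7 = 0.00306464 m.
That is 0.00306464 m = 0.30646 cm.

0.306 cm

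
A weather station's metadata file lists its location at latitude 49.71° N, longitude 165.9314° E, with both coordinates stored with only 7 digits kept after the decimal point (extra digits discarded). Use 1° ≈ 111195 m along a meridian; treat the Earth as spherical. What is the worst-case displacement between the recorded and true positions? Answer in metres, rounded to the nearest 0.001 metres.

Truncating at 7 decimal places can drop up to a full unit in the last place, so each coordinate may be off by as much as 1e-07°.
N–S: 1e-07° × 111195 m/° = 0.0111195 m.
E–W at 49.71°: 1e-07° × 111195 × cos 49.71° = 1e-07 × 111195 × 0.6467 ≈ 0.0071905 m.
Worst case both components are at the extreme and orthogonal: √(0.0111195² + 0.0071905²) ≈ 0.0132418 m.

0.013 metres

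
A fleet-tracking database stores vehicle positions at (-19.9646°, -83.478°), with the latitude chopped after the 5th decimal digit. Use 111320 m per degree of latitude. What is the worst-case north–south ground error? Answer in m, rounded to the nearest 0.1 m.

Truncating at 5 decimal places can drop up to a full unit in the last place, so the latitude may be off by as much as 1e-05°.
Along the meridian that is 1e-05° × 111320 m/° = 1.1132 m.

1.1 m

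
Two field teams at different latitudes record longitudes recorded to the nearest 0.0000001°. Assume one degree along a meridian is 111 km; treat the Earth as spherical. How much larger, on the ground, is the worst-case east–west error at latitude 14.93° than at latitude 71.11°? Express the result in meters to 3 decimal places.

Rounding to 7 decimal places leaves the longitude within ±5e-08° of the true value.
At 14.93°: 5e-08° × 111000 × cos 14.93° = 5e-08 × 111000 × 0.9662 ≈ 0.0053626 m.
Error at 71.11° = 5e-08° × 111000 × cos 71.11° ≈ 0.00555 × 0.3238 = 0.0017968 m.
Difference: 0.0053626 − 0.0017968 = 0.0035658 m.

0.004 meters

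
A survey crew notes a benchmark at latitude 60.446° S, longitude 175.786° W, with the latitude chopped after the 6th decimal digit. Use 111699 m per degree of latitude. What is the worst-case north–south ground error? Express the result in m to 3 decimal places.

0.112 m

Truncating at 6 decimal places can drop up to a full unit in the last place, so the latitude may be off by as much as 1e-06°.
So the N–S error is at most 1e-06 × 111699 = 0.111699 m.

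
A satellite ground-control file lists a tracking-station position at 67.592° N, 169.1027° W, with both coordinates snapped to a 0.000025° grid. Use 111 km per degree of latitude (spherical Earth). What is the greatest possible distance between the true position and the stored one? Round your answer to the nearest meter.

With a 0.000025° grid the true value lies within half a step, ±0.000025°/2 = ±1.25e-05°, of the stored one.
N–S: 1.25e-05° × 111000 m/° = 1.3875 m.
Longitude error → 1.25e-05 × 111000 × cos 67.592° = 1.25e-05 × 111000 × 0.3812 ≈ 0.528914 m.
Combining orthogonally: (1.3875² + 0.528914²)^½ ≈ 1.48489 m.

1 meters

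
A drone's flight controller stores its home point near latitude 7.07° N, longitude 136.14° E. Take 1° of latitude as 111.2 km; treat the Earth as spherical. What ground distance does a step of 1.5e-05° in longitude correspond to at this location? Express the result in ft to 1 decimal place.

5.4 ft

At 7.07° a degree of longitude is 111200 × cos 7.07° ≈ 110354 m, so 1.5e-05° corresponds to 1.65532 m.
Converting: 1.65532 m × 3.2808 ft/m ≈ 5.4308 ft.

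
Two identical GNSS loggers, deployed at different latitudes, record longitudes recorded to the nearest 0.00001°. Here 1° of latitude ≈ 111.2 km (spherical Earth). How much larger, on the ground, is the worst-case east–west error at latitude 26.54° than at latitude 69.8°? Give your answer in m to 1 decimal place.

0.3 m

Rounding to 5 decimal places leaves the longitude within ±5e-06° of the true value.
At 26.54°: 5e-06° × 111200 × cos 26.54° = 5e-06 × 111200 × 0.8946 ≈ 0.49741 m.
Error at 69.8° = 5e-06° × 111200 × cos 69.8° ≈ 0.556 × 0.3453 = 0.19199 m.
Difference: 0.49741 − 0.19199 = 0.30542 m.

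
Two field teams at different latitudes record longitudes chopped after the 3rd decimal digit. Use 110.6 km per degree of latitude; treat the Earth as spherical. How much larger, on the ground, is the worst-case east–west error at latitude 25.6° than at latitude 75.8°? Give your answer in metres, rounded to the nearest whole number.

73 metres

Truncating at 3 decimal places can drop up to a full unit in the last place, so the longitude may be off by as much as 0.001°.
At 25.6°: 0.001° × 110600 × cos 25.6° = 0.001 × 110600 × 0.9018 ≈ 99.743 m.
Error at 75.8° = 0.001° × 110600 × cos 75.8° ≈ 110.6 × 0.2453 = 27.131 m.
Difference: 99.743 − 27.131 = 72.612 m.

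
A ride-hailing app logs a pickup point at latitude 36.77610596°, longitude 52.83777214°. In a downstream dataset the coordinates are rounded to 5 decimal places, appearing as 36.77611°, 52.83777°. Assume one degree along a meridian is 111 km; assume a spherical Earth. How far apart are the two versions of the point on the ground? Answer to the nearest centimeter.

Δlat = 36.77610596 − 36.77611 = -0.00000404°; Δlon = 52.83777214 − 52.83777 = +0.00000214°.
North–south shift: -0.00000404 × 111000 = -0.44844 m.
East–west at this latitude: 0.00000214° × 111000 × cos 36.7761° ≈ 0.00000214 × 88908.9 = 0.190265 m.
Hypotenuse of the two orthogonal shifts: √(0.44844² + 0.190265²) = 0.487134 m.
That is 0.487134 m = 48.713 cm.

49 centimeters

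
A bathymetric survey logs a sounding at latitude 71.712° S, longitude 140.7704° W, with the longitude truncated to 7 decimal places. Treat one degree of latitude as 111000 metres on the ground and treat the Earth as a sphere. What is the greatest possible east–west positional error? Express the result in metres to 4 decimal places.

0.0035 metres

Truncating at 7 decimal places can drop up to a full unit in the last place, so the longitude may be off by as much as 1e-07°.
At latitude 71.712° a degree of longitude spans 111000 m × cos 71.712° = 111000 × 0.3138 ≈ 34831.1 m.
East–west error: 1e-07° × 34831.1 m/° ≈ 0.00348311 m.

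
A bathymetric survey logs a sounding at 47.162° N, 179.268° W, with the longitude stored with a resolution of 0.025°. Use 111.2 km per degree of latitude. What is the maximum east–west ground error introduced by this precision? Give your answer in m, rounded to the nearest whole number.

With a 0.025° grid the true value lies within half a step, ±0.025°/2 = ±0.0125°, of the stored one.
Parallels shrink by cos φ, so at 47.162° a degree of longitude is 111200 × 0.6799 ≈ 75608 m.
So at most 0.0125° × 75608 ≈ 945.1 m east–west.

945 m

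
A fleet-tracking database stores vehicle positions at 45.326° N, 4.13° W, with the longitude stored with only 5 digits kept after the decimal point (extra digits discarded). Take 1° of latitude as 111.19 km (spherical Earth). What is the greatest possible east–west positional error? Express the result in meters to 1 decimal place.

Truncating at 5 decimal places can drop up to a full unit in the last place, so the longitude may be off by as much as 1e-05°.
Parallels shrink by cos φ, so at 45.326° a degree of longitude is 111190 × 0.7031 ≈ 78174.6 m.
Maximum E–W displacement: 1e-05 × 78174.6 = 0.781746 m.

0.8 meters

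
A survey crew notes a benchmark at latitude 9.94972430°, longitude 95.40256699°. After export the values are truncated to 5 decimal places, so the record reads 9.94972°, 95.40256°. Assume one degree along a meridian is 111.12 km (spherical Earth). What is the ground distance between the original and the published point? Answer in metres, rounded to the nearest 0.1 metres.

Δlat = 9.94972430 − 9.94972 = +0.00000430°; Δlon = 95.40256699 − 95.40256 = +0.00000699°.
North–south shift: 0.00000430 × 111120 = 0.477816 m.
E–W at 9.94972°: 0.00000699° × 111120 × cos 9.94972° = 0.00000699 × 111120 × 0.9850 ≈ 0.765047 m.
Combined displacement = (0.477816² + 0.765047²)^½ ≈ 0.902 m.

0.9 metres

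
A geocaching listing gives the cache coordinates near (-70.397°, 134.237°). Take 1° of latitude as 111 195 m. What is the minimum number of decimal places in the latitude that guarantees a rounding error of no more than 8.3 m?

4 decimal places

One degree of latitude covers 111195 m.
N decimal places → at most half a unit in the last place, 0.5 × 10⁻ᴺ° = 111195/2 × 10⁻ᴺ m.
Setting 55597.5 × 10⁻ᴺ ≤ 8.3 gives 10ᴺ ≥ 6698, i.e. N ≥ 3.83.
At 3 places the error can reach 55.6 m, but 4 places keeps it to 5.56 m.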